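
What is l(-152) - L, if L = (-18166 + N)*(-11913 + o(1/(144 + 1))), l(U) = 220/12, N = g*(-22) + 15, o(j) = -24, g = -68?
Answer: -596432150/3 ≈ -1.9881e+8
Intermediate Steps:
N = 1511 (N = -68*(-22) + 15 = 1496 + 15 = 1511)
l(U) = 55/3 (l(U) = 220*(1/12) = 55/3)
L = 198810735 (L = (-18166 + 1511)*(-11913 - 24) = -16655*(-11937) = 198810735)
l(-152) - L = 55/3 - 1*198810735 = 55/3 - 198810735 = -596432150/3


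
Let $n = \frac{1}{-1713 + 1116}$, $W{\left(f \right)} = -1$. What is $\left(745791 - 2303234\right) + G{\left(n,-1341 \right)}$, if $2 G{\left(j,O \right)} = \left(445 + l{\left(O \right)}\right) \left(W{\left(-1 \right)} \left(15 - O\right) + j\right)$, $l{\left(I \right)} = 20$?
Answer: $- \frac{745339929}{398} \approx -1.8727 \cdot 10^{6}$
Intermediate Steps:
$n = - \frac{1}{597}$ ($n = \frac{1}{-597} = - \frac{1}{597} \approx -0.001675$)
$G{\left(j,O \right)} = - \frac{6975}{2} + \frac{465 O}{2} + \frac{465 j}{2}$ ($G{\left(j,O \right)} = \frac{\left(445 + 20\right) \left(- (15 - O) + j\right)}{2} = \frac{465 \left(\left(-15 + O\right) + j\right)}{2} = \frac{465 \left(-15 + O + j\right)}{2} = \frac{-6975 + 465 O + 465 j}{2} = - \frac{6975}{2} + \frac{465 O}{2} + \frac{465 j}{2}$)
$\left(745791 - 2303234\right) + G{\left(n,-1341 \right)} = \left(745791 - 2303234\right) + \left(- \frac{6975}{2} + \frac{465}{2} \left(-1341\right) + \frac{465}{2} \left(- \frac{1}{597}\right)\right) = -1557443 - \frac{125477615}{398} = - \frac{745339929}{398}$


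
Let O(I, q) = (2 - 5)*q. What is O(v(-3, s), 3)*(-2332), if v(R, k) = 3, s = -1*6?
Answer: 20988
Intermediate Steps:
s = -6
O(I, q) = -3*q
O(v(-3, s), 3)*(-2332) = -3*3*(-2332) = -9*(-2332) = 20988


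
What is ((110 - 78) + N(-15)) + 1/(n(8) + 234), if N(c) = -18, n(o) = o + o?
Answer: 3501/250 ≈ 14.004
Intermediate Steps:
n(o) = 2*o
((110 - 78) + N(-15)) + 1/(n(8) + 234) = ((110 - 78) - 18) + 1/(2*8 + 234) = (32 - 18) + 1/(16 + 234) = 14 + 1/250 = 3501/250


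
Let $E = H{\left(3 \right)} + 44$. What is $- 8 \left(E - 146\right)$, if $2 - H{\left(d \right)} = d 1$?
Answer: $824$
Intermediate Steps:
$H{\left(d \right)} = 2 - d$ ($H{\left(d \right)} = 2 - d 1 = 2 - d$)
$E = 43$ ($E = \left(2 - 3\right) + 44 = -1 + 44 = 43$)
$- 8 \left(E - 146\right) = - 8 \left(43 - 146\right) = \left(-8\right) \left(-103\right) = 824$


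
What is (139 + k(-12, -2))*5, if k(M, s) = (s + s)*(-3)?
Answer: 755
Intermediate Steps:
k(M, s) = -6*s (k(M, s) = (2*s)*(-3) = -6*s)
(139 + k(-12, -2))*5 = (139 - 6*(-2))*5 = (139 + 12)*5 = 151*5 = 755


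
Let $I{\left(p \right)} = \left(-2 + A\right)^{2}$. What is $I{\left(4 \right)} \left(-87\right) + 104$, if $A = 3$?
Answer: $17$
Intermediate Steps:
$I{\left(p \right)} = 1$ ($I{\left(p \right)} = \left(-2 + 3\right)^{2} = 1^{2} = 1$)
$I{\left(4 \right)} \left(-87\right) + 104 = 1 \left(-87\right) + 104 = -87 + 104 = 17$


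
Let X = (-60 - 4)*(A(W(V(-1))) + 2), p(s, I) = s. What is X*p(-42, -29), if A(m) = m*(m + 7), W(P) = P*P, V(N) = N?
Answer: 26880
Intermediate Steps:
W(P) = P**2
A(m) = m*(7 + m)
X = -640 (X = (-60 - 4)*((-1)**2*(7 + (-1)**2) + 2) = -64*(1*(7 + 1) + 2) = -64*(1*8 + 2) = -64*(8 + 2) = -64*10 = -640)
X*p(-42, -29) = -640*(-42) = 26880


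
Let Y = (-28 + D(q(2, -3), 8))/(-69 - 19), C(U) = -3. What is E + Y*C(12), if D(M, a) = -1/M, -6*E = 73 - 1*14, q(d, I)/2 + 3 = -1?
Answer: -22775/2112 ≈ -10.784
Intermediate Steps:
q(d, I) = -8 (q(d, I) = -6 + 2*(-1) = -6 - 2 = -8)
E = -59/6 (E = -(73 - 1*14)/6 = -(73 - 14)/6 = -⅙*59 = -59/6 ≈ -9.8333)
Y = 223/704 (Y = (-28 - 1/(-8))/(-69 - 19) = (-28 - 1*(-⅛))/(-88) = (-28 + ⅛)*(-1/88) = -223/8*(-1/88) = 223/704 ≈ 0.31676)
E + Y*C(12) = -59/6 + (223/704)*(-3) = -59/6 - 669/704 = -22775/2112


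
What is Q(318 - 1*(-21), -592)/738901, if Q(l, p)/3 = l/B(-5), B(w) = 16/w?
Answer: -5085/11822416 ≈ -0.00043012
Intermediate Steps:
Q(l, p) = -15*l/16 (Q(l, p) = 3*(l/((16/(-5)))) = 3*(l/((16*(-⅕)))) = 3*(l/(-16/5)) = 3*(l*(-5/16)) = 3*(-5*l/16) = -15*l/16)
Q(318 - 1*(-21), -592)/738901 = -15*(318 - 1*(-21))/16/738901 = -15*(318 + 21)/16*(1/738901) = -15/16*339*(1/738901) = -5085/16*1/738901 = -5085/11822416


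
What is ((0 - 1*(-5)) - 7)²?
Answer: 4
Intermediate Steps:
((0 - 1*(-5)) - 7)² = ((0 + 5) - 7)² = (5 - 7)² = (-2)² = 4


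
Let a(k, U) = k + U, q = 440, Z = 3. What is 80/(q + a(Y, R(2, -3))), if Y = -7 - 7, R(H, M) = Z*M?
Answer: 80/417 ≈ 0.19185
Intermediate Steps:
R(H, M) = 3*M
Y = -14
a(k, U) = U + k
80/(q + a(Y, R(2, -3))) = 80/(440 + (3*(-3) - 14)) = 80/(440 + (-9 - 14)) = 80/(440 - 23) = 80/417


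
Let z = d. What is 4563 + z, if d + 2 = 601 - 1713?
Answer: 3449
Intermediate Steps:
d = -1114 (d = -2 + (601 - 1713) = -2 - 1112 = -1114)
z = -1114
4563 + z = 4563 - 1114 = 3449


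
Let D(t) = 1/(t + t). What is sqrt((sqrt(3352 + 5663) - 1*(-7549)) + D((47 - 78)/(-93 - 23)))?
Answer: sqrt(7256387 + 961*sqrt(9015))/31 ≈ 87.440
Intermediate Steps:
D(t) = 1/(2*t)
sqrt((sqrt(3352 + 5663) - 1*(-7549)) + D((47 - 78)/(-93 - 23))) = sqrt((sqrt(3352 + 5663) - 1*(-7549)) + 1/(2*(((47 - 78)/(-93 - 23))))) = sqrt((sqrt(9015) + 7549) + 1/(2*((-31/(-116))))) = sqrt((7549 + sqrt(9015)) + 1/(2*((-31*(-1/116))))) = sqrt((7549 + sqrt(9015)) + 1/(2*(31/116))) = sqrt((7549 + sqrt(9015)) + (1/2)*(116/31)) = sqrt((7549 + sqrt(9015)) + 58/31) = sqrt(234077/31 + sqrt(9015))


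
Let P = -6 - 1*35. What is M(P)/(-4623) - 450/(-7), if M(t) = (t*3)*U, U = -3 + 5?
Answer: 694024/10787 ≈ 64.339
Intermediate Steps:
U = 2
P = -41 (P = -6 - 35 = -41)
M(t) = 6*t (M(t) = (t*3)*2 = (3*t)*2 = 6*t)
M(P)/(-4623) - 450/(-7) = (6*(-41))/(-4623) - 450/(-7) = -246*(-1/4623) - 450*(-⅐) = 82/1541 + 450/7 = 694024/10787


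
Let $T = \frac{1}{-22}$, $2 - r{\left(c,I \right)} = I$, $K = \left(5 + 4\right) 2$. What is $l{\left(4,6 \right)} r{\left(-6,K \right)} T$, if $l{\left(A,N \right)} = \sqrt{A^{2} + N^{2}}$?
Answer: $\frac{16 \sqrt{13}}{11} \approx 5.2444$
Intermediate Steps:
$K = 18$ ($K = 9 \cdot 2 = 18$)
$r{\left(c,I \right)} = 2 - I$
$T = - \frac{1}{22} \approx -0.045455$
$l{\left(4,6 \right)} r{\left(-6,K \right)} T = \sqrt{4^{2} + 6^{2}} \left(2 - 18\right) \left(- \frac{1}{22}\right) = \sqrt{16 + 36} \left(2 - 18\right) \left(- \frac{1}{22}\right) = \sqrt{52} \left(-16\right) \left(- \frac{1}{22}\right) = 2 \sqrt{13} \left(-16\right) \left(- \frac{1}{22}\right) = - 32 \sqrt{13} \left(- \frac{1}{22}\right) = \frac{16 \sqrt{13}}{11}$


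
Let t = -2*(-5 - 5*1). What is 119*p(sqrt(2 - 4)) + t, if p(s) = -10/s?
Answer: 20 + 595*I*sqrt(2) ≈ 20.0 + 841.46*I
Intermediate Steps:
t = 20 (t = -2*(-5 - 5) = -2*(-10) = 20)
119*p(sqrt(2 - 4)) + t = 119*(-10/sqrt(2 - 4)) + 20 = 119*(-10*(-I*sqrt(2)/2)) + 20 = 119*(-(-5)*I*sqrt(2)) + 20 = 119*(5*I*sqrt(2)) + 20 = 595*I*sqrt(2) + 20 = 20 + 595*I*sqrt(2)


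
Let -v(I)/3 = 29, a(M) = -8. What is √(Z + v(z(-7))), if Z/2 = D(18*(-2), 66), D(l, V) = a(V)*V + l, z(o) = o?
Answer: 9*I*√15 ≈ 34.857*I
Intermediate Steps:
v(I) = -87 (v(I) = -3*29 = -87)
D(l, V) = l - 8*V (D(l, V) = -8*V + l = l - 8*V)
Z = -1128 (Z = 2*(18*(-2) - 8*66) = 2*(-36 - 528) = 2*(-564) = -1128)
√(Z + v(z(-7))) = √(-1128 - 87) = √(-1215) = 9*I*√15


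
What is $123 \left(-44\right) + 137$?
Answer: $-5275$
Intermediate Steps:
$123 \left(-44\right) + 137 = -5412 + 137 = -5275$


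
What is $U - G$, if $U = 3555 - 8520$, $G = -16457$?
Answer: $11492$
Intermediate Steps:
$U = -4965$
$U - G = -4965 - -16457 = -4965 + 16457 = 11492$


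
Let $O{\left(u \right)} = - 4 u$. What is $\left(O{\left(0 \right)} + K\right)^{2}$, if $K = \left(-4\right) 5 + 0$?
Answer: $400$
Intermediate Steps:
$K = -20$ ($K = -20 + 0 = -20$)
$\left(O{\left(0 \right)} + K\right)^{2} = \left(\left(-4\right) 0 - 20\right)^{2} = \left(0 - 20\right)^{2} = \left(-20\right)^{2} = 400$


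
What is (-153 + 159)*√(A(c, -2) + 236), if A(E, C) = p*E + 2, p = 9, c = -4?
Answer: 6*√202 ≈ 85.276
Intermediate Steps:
A(E, C) = 2 + 9*E (A(E, C) = 9*E + 2 = 2 + 9*E)
(-153 + 159)*√(A(c, -2) + 236) = (-153 + 159)*√((2 + 9*(-4)) + 236) = 6*√((2 - 36) + 236) = 6*√(-34 + 236) = 6*√202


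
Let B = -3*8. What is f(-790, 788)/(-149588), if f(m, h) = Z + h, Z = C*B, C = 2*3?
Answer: -161/37397 ≈ -0.0043052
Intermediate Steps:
B = -24
C = 6
Z = -144 (Z = 6*(-24) = -144)
f(m, h) = -144 + h
f(-790, 788)/(-149588) = (-144 + 788)/(-149588) = 644*(-1/149588) = -161/37397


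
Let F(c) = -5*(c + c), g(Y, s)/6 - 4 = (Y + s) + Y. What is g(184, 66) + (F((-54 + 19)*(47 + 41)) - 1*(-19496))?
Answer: 52924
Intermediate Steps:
g(Y, s) = 24 + 6*s + 12*Y (g(Y, s) = 24 + 6*((Y + s) + Y) = 24 + 6*(s + 2*Y) = 24 + (6*s + 12*Y) = 24 + 6*s + 12*Y)
F(c) = -10*c
g(184, 66) + (F((-54 + 19)*(47 + 41)) - 1*(-19496)) = (24 + 6*66 + 12*184) + (-10*(-54 + 19)*(47 + 41) - 1*(-19496)) = (24 + 396 + 2208) + (-(-350)*88 + 19496) = 2628 + (-10*(-3080) + 19496) = 2628 + (30800 + 19496) = 2628 + 50296 = 52924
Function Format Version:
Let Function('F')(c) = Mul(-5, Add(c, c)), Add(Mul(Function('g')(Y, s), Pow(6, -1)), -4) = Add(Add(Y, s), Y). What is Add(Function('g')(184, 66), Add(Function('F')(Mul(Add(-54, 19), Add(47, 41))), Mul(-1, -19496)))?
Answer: 52924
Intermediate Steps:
Function('g')(Y, s) = Add(24, Mul(6, s), Mul(12, Y)) (Function('g')(Y, s) = Add(24, Mul(6, Add(Add(Y, s), Y))) = Add(24, Mul(6, Add(s, Mul(2, Y)))) = Add(24, Add(Mul(6, s), Mul(12, Y))) = Add(24, Mul(6, s), Mul(12, Y)))
Function('F')(c) = Mul(-10, c) (Function('F')(c) = Mul(-5, Mul(2, c)) = Mul(-10, c))
Add(Function('g')(184, 66), Add(Function('F')(Mul(Add(-54, 19), Add(47, 41))), Mul(-1, -19496))) = Add(Add(24, Mul(6, 66), Mul(12, 184)), Add(Mul(-10, Mul(Add(-54, 19), Add(47, 41))), Mul(-1, -19496))) = Add(Add(24, 396, 2208), Add(Mul(-10, Mul(-35, 88)), 19496)) = Add(2628, Add(Mul(-10, -3080), 19496)) = Add(2628, Add(30800, 19496)) = Add(2628, 50296) = 52924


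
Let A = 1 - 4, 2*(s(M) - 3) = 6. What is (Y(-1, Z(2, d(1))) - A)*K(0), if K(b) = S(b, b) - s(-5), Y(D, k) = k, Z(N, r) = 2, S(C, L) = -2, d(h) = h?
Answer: -40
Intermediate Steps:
s(M) = 6 (s(M) = 3 + (½)*6 = 3 + 3 = 6)
A = -3
K(b) = -8 (K(b) = -2 - 1*6 = -2 - 6 = -8)
(Y(-1, Z(2, d(1))) - A)*K(0) = (2 - 1*(-3))*(-8) = (2 + 3)*(-8) = 5*(-8) = -40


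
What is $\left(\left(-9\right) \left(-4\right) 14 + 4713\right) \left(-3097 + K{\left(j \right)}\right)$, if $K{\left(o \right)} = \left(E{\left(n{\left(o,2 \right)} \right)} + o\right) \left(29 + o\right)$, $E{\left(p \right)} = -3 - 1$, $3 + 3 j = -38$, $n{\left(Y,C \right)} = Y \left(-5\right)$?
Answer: $- \frac{52710829}{3} \approx -1.757 \cdot 10^{7}$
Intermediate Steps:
$n{\left(Y,C \right)} = - 5 Y$
$j = - \frac{41}{3}$ ($j = -1 + \frac{1}{3} \left(-38\right) = -1 - \frac{38}{3} = - \frac{41}{3} \approx -13.667$)
$E{\left(p \right)} = -4$
$K{\left(o \right)} = \left(-4 + o\right) \left(29 + o\right)$
$\left(\left(-9\right) \left(-4\right) 14 + 4713\right) \left(-3097 + K{\left(j \right)}\right) = \left(\left(-9\right) \left(-4\right) 14 + 4713\right) \left(-3097 + \left(-116 + \left(- \frac{41}{3}\right)^{2} + 25 \left(- \frac{41}{3}\right)\right)\right) = \left(36 \cdot 14 + 4713\right) \left(-3097 - \frac{2438}{9}\right) = \left(504 + 4713\right) \left(-3097 - \frac{2438}{9}\right) = 5217 \left(- \frac{30311}{9}\right) = - \frac{52710829}{3}$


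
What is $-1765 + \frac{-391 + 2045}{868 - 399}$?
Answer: $- \frac{826131}{469} \approx -1761.5$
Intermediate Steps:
$-1765 + \frac{-391 + 2045}{868 - 399} = -1765 + \frac{1654}{469} = - \frac{826131}{469}$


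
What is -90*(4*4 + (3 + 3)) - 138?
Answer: -2118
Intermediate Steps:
-90*(4*4 + (3 + 3)) - 138 = -90*(16 + 6) - 138 = -90*22 - 138 = -1980 - 138 = -2118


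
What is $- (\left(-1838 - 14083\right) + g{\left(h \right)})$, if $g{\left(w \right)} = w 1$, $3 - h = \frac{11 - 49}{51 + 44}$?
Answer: $\frac{79588}{5} \approx 15918.0$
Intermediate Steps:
$h = \frac{17}{5}$ ($h = 3 - \frac{11 - 49}{51 + 44} = 3 - - \frac{38}{95} = 3 - \left(-38\right) \frac{1}{95} = 3 - - \frac{2}{5} = 3 + \frac{2}{5} = \frac{17}{5} \approx 3.4$)
$g{\left(w \right)} = w$
$- (\left(-1838 - 14083\right) + g{\left(h \right)}) = - (\left(-1838 - 14083\right) + \frac{17}{5}) = - (-15921 + \frac{17}{5}) = \left(-1\right) \left(- \frac{79588}{5}\right) = \frac{79588}{5}$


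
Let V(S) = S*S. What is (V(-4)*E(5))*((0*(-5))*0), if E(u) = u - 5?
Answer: 0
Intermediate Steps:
V(S) = S²
E(u) = -5 + u
(V(-4)*E(5))*((0*(-5))*0) = ((-4)²*(-5 + 5))*((0*(-5))*0) = (16*0)*(0*0) = 0*0 = 0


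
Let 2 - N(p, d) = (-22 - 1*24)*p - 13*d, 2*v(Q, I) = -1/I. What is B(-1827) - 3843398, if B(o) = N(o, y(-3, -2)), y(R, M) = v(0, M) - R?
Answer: -15709583/4 ≈ -3.9274e+6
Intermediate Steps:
v(Q, I) = -1/(2*I) (v(Q, I) = (-1/I)/2 = -1/(2*I))
y(R, M) = -R - 1/(2*M) (y(R, M) = -1/(2*M) - R = -R - 1/(2*M))
N(p, d) = 2 + 13*d + 46*p (N(p, d) = 2 - ((-22 - 1*24)*p - 13*d) = 2 - ((-22 - 24)*p - 13*d) = 2 - (-46*p - 13*d) = 2 + (13*d + 46*p) = 2 + 13*d + 46*p)
B(o) = 177/4 + 46*o (B(o) = 2 + 13*(-1*(-3) - ½/(-2)) + 46*o = 2 + 13*(3 - ½*(-½)) + 46*o = 2 + 13*(3 + ¼) + 46*o = 2 + 13*(13/4) + 46*o = 2 + 169/4 + 46*o = 177/4 + 46*o)
B(-1827) - 3843398 = (177/4 + 46*(-1827)) - 3843398 = (177/4 - 84042) - 3843398 = -335991/4 - 3843398 = -15709583/4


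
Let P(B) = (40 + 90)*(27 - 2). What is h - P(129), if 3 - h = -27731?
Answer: 24484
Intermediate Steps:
P(B) = 3250 (P(B) = 130*25 = 3250)
h = 27734 (h = 3 - 1*(-27731) = 3 + 27731 = 27734)
h - P(129) = 27734 - 1*3250 = 27734 - 3250 = 24484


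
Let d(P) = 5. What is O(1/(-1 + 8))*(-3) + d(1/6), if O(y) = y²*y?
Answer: 1712/343 ≈ 4.9913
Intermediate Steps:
O(y) = y³
O(1/(-1 + 8))*(-3) + d(1/6) = (1/(-1 + 8))³*(-3) + 5 = (1/7)³*(-3) + 5 = (⅐)³*(-3) + 5 = (1/343)*(-3) + 5 = -3/343 + 5 = 1712/343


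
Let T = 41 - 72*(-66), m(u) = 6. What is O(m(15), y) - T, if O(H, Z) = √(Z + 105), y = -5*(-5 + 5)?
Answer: -4793 + √105 ≈ -4782.8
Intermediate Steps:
T = 4793 (T = 41 + 4752 = 4793)
y = 0 (y = -5*0 = 0)
O(H, Z) = √(105 + Z)
O(m(15), y) - T = √(105 + 0) - 1*4793 = √105 - 4793 = -4793 + √105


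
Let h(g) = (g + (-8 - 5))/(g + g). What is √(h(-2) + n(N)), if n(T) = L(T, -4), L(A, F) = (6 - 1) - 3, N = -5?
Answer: √23/2 ≈ 2.3979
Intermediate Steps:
L(A, F) = 2 (L(A, F) = 5 - 3 = 2)
h(g) = (-13 + g)/(2*g) (h(g) = (g - 13)/((2*g)) = (-13 + g)*(1/(2*g)) = (-13 + g)/(2*g))
n(T) = 2
√(h(-2) + n(N)) = √((½)*(-13 - 2)/(-2) + 2) = √((½)*(-½)*(-15) + 2) = √(15/4 + 2) = √(23/4) = √23/2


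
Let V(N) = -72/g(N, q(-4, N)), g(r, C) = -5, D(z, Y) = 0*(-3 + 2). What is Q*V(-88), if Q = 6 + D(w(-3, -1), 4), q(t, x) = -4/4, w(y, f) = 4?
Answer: 432/5 ≈ 86.400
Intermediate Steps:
q(t, x) = -1 (q(t, x) = -4*1/4 = -1)
D(z, Y) = 0 (D(z, Y) = 0*(-1) = 0)
Q = 6 (Q = 6 + 0 = 6)
V(N) = 72/5 (V(N) = -72/(-5) = -72*(-1/5) = 72/5)
Q*V(-88) = 6*(72/5) = 432/5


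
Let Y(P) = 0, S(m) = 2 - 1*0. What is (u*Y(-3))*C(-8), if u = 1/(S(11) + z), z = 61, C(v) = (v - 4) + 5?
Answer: 0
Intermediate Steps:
S(m) = 2 (S(m) = 2 + 0 = 2)
C(v) = 1 + v (C(v) = (-4 + v) + 5 = 1 + v)
u = 1/63 (u = 1/(2 + 61) = 1/63 ≈ 0.015873)
(u*Y(-3))*C(-8) = ((1/63)*0)*(1 - 8) = 0*(-7) = 0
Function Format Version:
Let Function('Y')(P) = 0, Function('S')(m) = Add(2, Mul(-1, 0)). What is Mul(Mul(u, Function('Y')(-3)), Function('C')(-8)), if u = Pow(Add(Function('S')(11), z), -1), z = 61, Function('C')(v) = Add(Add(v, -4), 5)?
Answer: 0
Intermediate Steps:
Function('S')(m) = 2 (Function('S')(m) = Add(2, 0) = 2)
Function('C')(v) = Add(1, v) (Function('C')(v) = Add(Add(-4, v), 5) = Add(1, v))
u = Rational(1, 63) (u = Pow(Add(2, 61), -1) = Pow(63, -1) = Rational(1, 63) ≈ 0.015873)
Mul(Mul(u, Function('Y')(-3)), Function('C')(-8)) = Mul(Mul(Rational(1, 63), 0), Add(1, -8)) = Mul(0, -7) = 0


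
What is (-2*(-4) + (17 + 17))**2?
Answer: 1764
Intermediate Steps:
(-2*(-4) + (17 + 17))**2 = (8 + 34)**2 = 42**2 = 1764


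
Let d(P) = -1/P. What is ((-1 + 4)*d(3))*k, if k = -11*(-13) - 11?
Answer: -132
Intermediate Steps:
k = 132 (k = 143 - 11 = 132)
((-1 + 4)*d(3))*k = ((-1 + 4)*(-1/3))*132 = (3*(-1*⅓))*132 = (3*(-⅓))*132 = -1*132 = -132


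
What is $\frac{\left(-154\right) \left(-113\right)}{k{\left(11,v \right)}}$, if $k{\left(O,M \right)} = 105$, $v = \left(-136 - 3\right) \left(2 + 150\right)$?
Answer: $\frac{2486}{15} \approx 165.73$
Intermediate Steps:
$v = -21128$ ($v = \left(-139\right) 152 = -21128$)
$\frac{\left(-154\right) \left(-113\right)}{k{\left(11,v \right)}} = \frac{\left(-154\right) \left(-113\right)}{105} = 17402 \cdot \frac{1}{105} = \frac{2486}{15}$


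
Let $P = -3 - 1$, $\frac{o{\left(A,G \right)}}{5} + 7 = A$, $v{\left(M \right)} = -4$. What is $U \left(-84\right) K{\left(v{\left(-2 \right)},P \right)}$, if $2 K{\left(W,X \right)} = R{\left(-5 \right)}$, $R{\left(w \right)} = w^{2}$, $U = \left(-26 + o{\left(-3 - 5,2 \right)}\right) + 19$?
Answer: $86100$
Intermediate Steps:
$o{\left(A,G \right)} = -35 + 5 A$
$U = -82$ ($U = \left(-26 + \left(-35 + 5 \left(-3 - 5\right)\right)\right) + 19 = \left(-26 + \left(-35 + 5 \left(-8\right)\right)\right) + 19 = \left(-26 - 75\right) + 19 = -101 + 19 = -82$)
$P = -4$
$K{\left(W,X \right)} = \frac{25}{2}$ ($K{\left(W,X \right)} = \frac{\left(-5\right)^{2}}{2} = \frac{1}{2} \cdot 25 = \frac{25}{2}$)
$U \left(-84\right) K{\left(v{\left(-2 \right)},P \right)} = \left(-82\right) \left(-84\right) \frac{25}{2} = 6888 \cdot \frac{25}{2} = 86100$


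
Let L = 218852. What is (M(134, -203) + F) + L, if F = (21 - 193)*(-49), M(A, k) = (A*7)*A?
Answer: 352972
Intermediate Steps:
M(A, k) = 7*A² (M(A, k) = (7*A)*A = 7*A²)
F = 8428 (F = -172*(-49) = 8428)
(M(134, -203) + F) + L = (7*134² + 8428) + 218852 = (7*17956 + 8428) + 218852 = (125692 + 8428) + 218852 = 134120 + 218852 = 352972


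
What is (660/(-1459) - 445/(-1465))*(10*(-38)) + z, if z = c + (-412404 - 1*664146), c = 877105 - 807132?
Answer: -430274440979/427487 ≈ -1.0065e+6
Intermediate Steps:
c = 69973
z = -1006577 (z = 69973 + (-412404 - 1*664146) = 69973 + (-412404 - 664146) = 69973 - 1076550 = -1006577)
(660/(-1459) - 445/(-1465))*(10*(-38)) + z = (660/(-1459) - 445/(-1465))*(10*(-38)) - 1006577 = (660*(-1/1459) - 445*(-1/1465))*(-380) - 1006577 = (-660/1459 + 89/293)*(-380) - 1006577 = -63529/427487*(-380) - 1006577 = 24141020/427487 - 1006577 = -430274440979/427487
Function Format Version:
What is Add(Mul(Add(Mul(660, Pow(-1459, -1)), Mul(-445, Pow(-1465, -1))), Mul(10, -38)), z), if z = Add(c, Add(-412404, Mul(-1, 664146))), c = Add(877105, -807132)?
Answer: Rational(-430274440979, 427487) ≈ -1.0065e+6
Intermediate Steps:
c = 69973
z = -1006577 (z = Add(69973, Add(-412404, Mul(-1, 664146))) = Add(69973, Add(-412404, -664146)) = Add(69973, -1076550) = -1006577)
Add(Mul(Add(Mul(660, Pow(-1459, -1)), Mul(-445, Pow(-1465, -1))), Mul(10, -38)), z) = Add(Mul(Add(Mul(660, Pow(-1459, -1)), Mul(-445, Pow(-1465, -1))), Mul(10, -38)), -1006577) = Add(Mul(Add(Mul(660, Rational(-1, 1459)), Mul(-445, Rational(-1, 1465))), -380), -1006577) = Add(Mul(Add(Rational(-660, 1459), Rational(89, 293)), -380), -1006577) = Add(Mul(Rational(-63529, 427487), -380), -1006577) = Add(Rational(24141020, 427487), -1006577) = Rational(-430274440979, 427487)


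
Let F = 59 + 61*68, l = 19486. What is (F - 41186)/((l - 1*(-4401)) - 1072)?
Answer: -36979/22815 ≈ -1.6208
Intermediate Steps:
F = 4207 (F = 59 + 4148 = 4207)
(F - 41186)/((l - 1*(-4401)) - 1072) = (4207 - 41186)/((19486 - 1*(-4401)) - 1072) = -36979/((19486 + 4401) - 1072) = -36979/(23887 - 1072) = -36979/22815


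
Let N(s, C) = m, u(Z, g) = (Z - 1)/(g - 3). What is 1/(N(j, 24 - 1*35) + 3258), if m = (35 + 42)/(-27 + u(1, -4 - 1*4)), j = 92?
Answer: 27/87889 ≈ 0.00030721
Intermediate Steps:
u(Z, g) = (-1 + Z)/(-3 + g)
m = -77/27 (m = (35 + 42)/(-27 + (-1 + 1)/(-3 + (-4 - 1*4))) = 77/(-27 + 0/(-3 + (-4 - 4))) = 77/(-27 + 0/(-3 - 8)) = 77/(-27 + 0/(-11)) = 77/(-27 - 1/11*0) = 77/(-27 + 0) = 77/(-27) = 77*(-1/27) = -77/27 ≈ -2.8519)
N(s, C) = -77/27
1/(N(j, 24 - 1*35) + 3258) = 1/(-77/27 + 3258) = 1/(87889/27) = 27/87889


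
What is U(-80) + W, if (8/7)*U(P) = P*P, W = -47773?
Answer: -42173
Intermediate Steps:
U(P) = 7*P²/8 (U(P) = 7*(P*P)/8 = 7*P²/8)
U(-80) + W = (7/8)*(-80)² - 47773 = (7/8)*6400 - 47773 = 5600 - 47773 = -42173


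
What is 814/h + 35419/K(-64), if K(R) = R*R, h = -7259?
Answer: 253772377/29732864 ≈ 8.5351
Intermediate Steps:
K(R) = R²
814/h + 35419/K(-64) = 814/(-7259) + 35419/((-64)²) = 814*(-1/7259) + 35419/4096 = -814/7259 + 35419*(1/4096) = -814/7259 + 35419/4096 = 253772377/29732864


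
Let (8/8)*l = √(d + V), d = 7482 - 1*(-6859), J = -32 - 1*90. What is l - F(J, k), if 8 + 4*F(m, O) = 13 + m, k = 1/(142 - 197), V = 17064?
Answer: 117/4 + √31405 ≈ 206.46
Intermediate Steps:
J = -122 (J = -32 - 90 = -122)
d = 14341 (d = 7482 + 6859 = 14341)
k = -1/55 (k = 1/(-55) = -1/55 ≈ -0.018182)
F(m, O) = 5/4 + m/4 (F(m, O) = -2 + (13 + m)/4 = -2 + (13/4 + m/4) = 5/4 + m/4)
l = √31405 (l = √(14341 + 17064) = √31405 ≈ 177.21)
l - F(J, k) = √31405 - (5/4 + (¼)*(-122)) = √31405 - (5/4 - 61/2) = √31405 - 1*(-117/4) = √31405 + 117/4 = 117/4 + √31405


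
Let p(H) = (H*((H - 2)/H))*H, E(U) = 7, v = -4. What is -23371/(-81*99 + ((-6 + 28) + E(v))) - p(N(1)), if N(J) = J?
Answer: 31361/7990 ≈ 3.9250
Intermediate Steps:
p(H) = H*(-2 + H) (p(H) = (H*((-2 + H)/H))*H = (-2 + H)*H = H*(-2 + H))
-23371/(-81*99 + ((-6 + 28) + E(v))) - p(N(1)) = -23371/(-81*99 + ((-6 + 28) + 7)) - (-2 + 1) = -23371/(-8019 + (22 + 7)) - (-1) = -23371/(-8019 + 29) - 1*(-1) = -23371/(-7990) + 1 = -23371*(-1/7990) + 1 = 23371/7990 + 1 = 31361/7990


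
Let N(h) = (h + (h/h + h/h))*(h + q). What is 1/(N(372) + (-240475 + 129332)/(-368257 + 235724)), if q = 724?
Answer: 132533/54325917975 ≈ 2.4396e-6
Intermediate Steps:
N(h) = (2 + h)*(724 + h) (N(h) = (h + (h/h + h/h))*(h + 724) = (h + (1 + 1))*(724 + h) = (h + 2)*(724 + h) = (2 + h)*(724 + h))
1/(N(372) + (-240475 + 129332)/(-368257 + 235724)) = 1/((1448 + 372² + 726*372) + (-240475 + 129332)/(-368257 + 235724)) = 1/((1448 + 138384 + 270072) - 111143/(-132533)) = 1/(409904 - 111143*(-1/132533)) = 1/(409904 + 111143/132533) = 1/(54325917975/132533) = 132533/54325917975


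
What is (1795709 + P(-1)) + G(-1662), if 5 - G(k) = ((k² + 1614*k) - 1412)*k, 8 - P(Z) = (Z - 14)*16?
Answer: 132036930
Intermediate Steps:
P(Z) = 232 - 16*Z (P(Z) = 8 - (Z - 14)*16 = 8 - (-14 + Z)*16 = 8 - (-224 + 16*Z) = 8 + (224 - 16*Z) = 232 - 16*Z)
G(k) = 5 - k*(-1412 + k² + 1614*k) (G(k) = 5 - ((k² + 1614*k) - 1412)*k = 5 - (-1412 + k² + 1614*k)*k = 5 - k*(-1412 + k² + 1614*k))
(1795709 + P(-1)) + G(-1662) = (1795709 + (232 - 16*(-1))) + (5 - 1*(-1662)³ - 1614*(-1662)² + 1412*(-1662)) = (1795709 + (232 + 16)) + (5 - 1*(-4590849528) - 1614*2762244 - 2346744) = (1795709 + 248) + (5 + 4590849528 - 4458261816 - 2346744) = 1795957 + 130240973 = 132036930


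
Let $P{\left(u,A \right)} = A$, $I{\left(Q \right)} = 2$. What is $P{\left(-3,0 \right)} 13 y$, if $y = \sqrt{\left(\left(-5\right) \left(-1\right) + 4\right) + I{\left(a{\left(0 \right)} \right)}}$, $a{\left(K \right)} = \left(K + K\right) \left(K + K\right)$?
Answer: $0$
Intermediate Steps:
$a{\left(K \right)} = 4 K^{2}$ ($a{\left(K \right)} = 2 K 2 K = 4 K^{2}$)
$y = \sqrt{11}$ ($y = \sqrt{\left(\left(-5\right) \left(-1\right) + 4\right) + 2} = \sqrt{\left(5 + 4\right) + 2} = \sqrt{9 + 2} = \sqrt{11} \approx 3.3166$)
$P{\left(-3,0 \right)} 13 y = 0 \cdot 13 \sqrt{11} = 0 \sqrt{11} = 0$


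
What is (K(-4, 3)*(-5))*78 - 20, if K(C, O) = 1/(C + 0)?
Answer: 155/2 ≈ 77.500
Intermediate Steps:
K(C, O) = 1/C
(K(-4, 3)*(-5))*78 - 20 = (-5/(-4))*78 - 20 = -1/4*(-5)*78 - 20 = (5/4)*78 - 20 = 195/2 - 20 = 155/2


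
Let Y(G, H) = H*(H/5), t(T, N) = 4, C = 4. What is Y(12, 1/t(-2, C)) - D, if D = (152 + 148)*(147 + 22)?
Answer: -4055999/80 ≈ -50700.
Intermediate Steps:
Y(G, H) = H²/5 (Y(G, H) = H*(H*(⅕)) = H*(H/5) = H²/5)
D = 50700 (D = 300*169 = 50700)
Y(12, 1/t(-2, C)) - D = (1/4)²/5 - 1*50700 = (1*(¼))²/5 - 50700 = (¼)²/5 - 50700 = (⅕)*(1/16) - 50700 = 1/80 - 50700 = -4055999/80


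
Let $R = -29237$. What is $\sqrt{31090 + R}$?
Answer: $\sqrt{1853} \approx 43.047$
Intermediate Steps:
$\sqrt{31090 + R} = \sqrt{31090 - 29237} = \sqrt{1853}$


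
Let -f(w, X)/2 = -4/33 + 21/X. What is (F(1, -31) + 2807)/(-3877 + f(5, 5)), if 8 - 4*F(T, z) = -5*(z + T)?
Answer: -914595/1282102 ≈ -0.71336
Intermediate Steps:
F(T, z) = 2 + 5*T/4 + 5*z/4 (F(T, z) = 2 - (-5)*(z + T)/4 = 2 - (-5)*(T + z)/4 = 2 - (-5*T - 5*z)/4 = 2 + (5*T/4 + 5*z/4) = 2 + 5*T/4 + 5*z/4)
f(w, X) = 8/33 - 42/X (f(w, X) = -2*(-4/33 + 21/X) = 8/33 - 42/X)
(F(1, -31) + 2807)/(-3877 + f(5, 5)) = ((2 + (5/4)*1 + (5/4)*(-31)) + 2807)/(-3877 + (8/33 - 42/5)) = ((2 + 5/4 - 155/4) + 2807)/(-3877 + (8/33 - 42*⅕)) = (-71/2 + 2807)/(-3877 + (8/33 - 42/5)) = 5543/(2*(-3877 - 1346/165)) = 5543/(2*(-641051/165)) = (5543/2)*(-165/641051) = -914595/1282102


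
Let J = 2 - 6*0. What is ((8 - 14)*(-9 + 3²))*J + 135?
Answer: 135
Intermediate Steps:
J = 2 (J = 2 + 0 = 2)
((8 - 14)*(-9 + 3²))*J + 135 = ((8 - 14)*(-9 + 3²))*2 + 135 = -6*(-9 + 9)*2 + 135 = -6*0*2 + 135 = 0*2 + 135 = 0 + 135 = 135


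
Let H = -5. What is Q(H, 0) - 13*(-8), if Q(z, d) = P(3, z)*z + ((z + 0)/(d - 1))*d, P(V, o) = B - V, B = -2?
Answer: 129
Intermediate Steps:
P(V, o) = -2 - V
Q(z, d) = -5*z + d*z/(-1 + d) (Q(z, d) = (-2 - 1*3)*z + ((z + 0)/(d - 1))*d = (-2 - 3)*z + (z/(-1 + d))*d = -5*z + d*z/(-1 + d))
Q(H, 0) - 13*(-8) = -5*(5 - 4*0)/(-1 + 0) - 13*(-8) = -5*(5 + 0)/(-1) + 104 = -5*(-1)*5 + 104 = 25 + 104 = 129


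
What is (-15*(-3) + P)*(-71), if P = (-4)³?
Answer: 1349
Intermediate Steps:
P = -64
(-15*(-3) + P)*(-71) = (-15*(-3) - 64)*(-71) = (45 - 64)*(-71) = -19*(-71) = 1349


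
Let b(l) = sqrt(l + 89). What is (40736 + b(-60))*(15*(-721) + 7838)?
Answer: -121271072 - 2977*sqrt(29) ≈ -1.2129e+8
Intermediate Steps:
b(l) = sqrt(89 + l)
(40736 + b(-60))*(15*(-721) + 7838) = (40736 + sqrt(89 - 60))*(15*(-721) + 7838) = (40736 + sqrt(29))*(-10815 + 7838) = (40736 + sqrt(29))*(-2977) = -121271072 - 2977*sqrt(29)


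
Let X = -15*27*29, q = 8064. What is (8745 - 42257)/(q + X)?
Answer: 33512/3681 ≈ 9.1040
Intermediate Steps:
X = -11745 (X = -405*29 = -11745)
(8745 - 42257)/(q + X) = (8745 - 42257)/(8064 - 11745) = -33512/(-3681) = -33512*(-1/3681) = 33512/3681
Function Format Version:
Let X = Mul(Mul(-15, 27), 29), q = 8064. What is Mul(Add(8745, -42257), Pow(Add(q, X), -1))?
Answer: Rational(33512, 3681) ≈ 9.1040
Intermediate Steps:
X = -11745 (X = Mul(-405, 29) = -11745)
Mul(Add(8745, -42257), Pow(Add(q, X), -1)) = Mul(Add(8745, -42257), Pow(Add(8064, -11745), -1)) = Mul(-33512, Pow(-3681, -1)) = Mul(-33512, Rational(-1, 3681)) = Rational(33512, 3681)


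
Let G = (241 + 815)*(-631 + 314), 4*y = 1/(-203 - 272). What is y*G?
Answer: 83688/475 ≈ 176.19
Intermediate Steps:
y = -1/1900 (y = 1/(4*(-203 - 272)) = (¼)/(-475) = (¼)*(-1/475) = -1/1900 ≈ -0.00052632)
G = -334752 (G = 1056*(-317) = -334752)
y*G = -1/1900*(-334752) = 83688/475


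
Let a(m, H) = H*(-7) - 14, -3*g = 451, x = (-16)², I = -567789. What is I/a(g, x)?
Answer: 189263/602 ≈ 314.39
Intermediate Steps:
x = 256
g = -451/3 (g = -⅓*451 = -451/3 ≈ -150.33)
a(m, H) = -14 - 7*H (a(m, H) = -7*H - 14 = -14 - 7*H)
I/a(g, x) = -567789/(-14 - 7*256) = -567789/(-14 - 1792) = -567789/(-1806) = -567789*(-1/1806) = 189263/602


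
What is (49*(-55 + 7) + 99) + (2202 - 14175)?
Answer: -14226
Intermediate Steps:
(49*(-55 + 7) + 99) + (2202 - 14175) = (49*(-48) + 99) - 11973 = (-2352 + 99) - 11973 = -2253 - 11973 = -14226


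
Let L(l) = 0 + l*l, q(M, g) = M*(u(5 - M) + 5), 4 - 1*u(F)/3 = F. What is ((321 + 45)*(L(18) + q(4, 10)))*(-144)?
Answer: -20027520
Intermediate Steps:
u(F) = 12 - 3*F
q(M, g) = M*(2 + 3*M) (q(M, g) = M*((12 - 3*(5 - M)) + 5) = M*((12 + (-15 + 3*M)) + 5) = M*((-3 + 3*M) + 5) = M*(2 + 3*M))
L(l) = l**2 (L(l) = 0 + l**2 = l**2)
((321 + 45)*(L(18) + q(4, 10)))*(-144) = ((321 + 45)*(18**2 + 4*(2 + 3*4)))*(-144) = (366*(324 + 4*(2 + 12)))*(-144) = (366*(324 + 4*14))*(-144) = (366*(324 + 56))*(-144) = (366*380)*(-144) = 139080*(-144) = -20027520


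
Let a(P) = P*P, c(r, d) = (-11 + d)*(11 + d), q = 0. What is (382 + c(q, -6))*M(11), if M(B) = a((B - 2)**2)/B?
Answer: 177147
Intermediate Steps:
a(P) = P**2
M(B) = (-2 + B)**4/B (M(B) = ((B - 2)**2)**2/B = ((-2 + B)**2)**2/B = (-2 + B)**4/B)
(382 + c(q, -6))*M(11) = (382 + (-121 + (-6)**2))*((-2 + 11)**4/11) = (382 + (-121 + 36))*((1/11)*9**4) = (382 - 85)*((1/11)*6561) = 297*(6561/11) = 177147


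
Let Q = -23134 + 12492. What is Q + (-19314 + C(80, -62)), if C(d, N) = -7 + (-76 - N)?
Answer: -29977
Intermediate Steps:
C(d, N) = -83 - N
Q = -10642
Q + (-19314 + C(80, -62)) = -10642 + (-19314 + (-83 - 1*(-62))) = -10642 + (-19314 + (-83 + 62)) = -10642 + (-19314 - 21) = -10642 - 19335 = -29977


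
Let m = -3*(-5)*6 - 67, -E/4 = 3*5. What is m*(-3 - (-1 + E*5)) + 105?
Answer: 6959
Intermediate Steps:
E = -60 (E = -12*5 = -4*15 = -60)
m = 23 (m = 15*6 - 67 = 90 - 67 = 23)
m*(-3 - (-1 + E*5)) + 105 = 23*(-3 - (-1 - 60*5)) + 105 = 23*(-3 - (-1 - 300)) + 105 = 23*(-3 - 1*(-301)) + 105 = 23*(-3 + 301) + 105 = 23*298 + 105 = 6854 + 105 = 6959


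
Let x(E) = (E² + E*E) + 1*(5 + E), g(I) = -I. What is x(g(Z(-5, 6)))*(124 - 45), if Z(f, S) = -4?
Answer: 3239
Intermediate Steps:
x(E) = 5 + E + 2*E² (x(E) = (E² + E²) + (5 + E) = 2*E² + (5 + E) = 5 + E + 2*E²)
x(g(Z(-5, 6)))*(124 - 45) = (5 - 1*(-4) + 2*(-1*(-4))²)*(124 - 45) = (5 + 4 + 2*4²)*79 = (5 + 4 + 2*16)*79 = (5 + 4 + 32)*79 = 41*79 = 3239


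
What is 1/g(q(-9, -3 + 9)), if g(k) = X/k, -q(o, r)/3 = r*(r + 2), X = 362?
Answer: -72/181 ≈ -0.39779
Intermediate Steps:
q(o, r) = -3*r*(2 + r) (q(o, r) = -3*r*(r + 2) = -3*r*(2 + r))
g(k) = 362/k
1/g(q(-9, -3 + 9)) = 1/(362/((-3*(-3 + 9)*(2 + (-3 + 9))))) = 1/(362/((-3*6*(2 + 6)))) = 1/(362/((-3*6*8))) = 1/(362/(-144)) = 1/(362*(-1/144)) = 1/(-181/72) = -72/181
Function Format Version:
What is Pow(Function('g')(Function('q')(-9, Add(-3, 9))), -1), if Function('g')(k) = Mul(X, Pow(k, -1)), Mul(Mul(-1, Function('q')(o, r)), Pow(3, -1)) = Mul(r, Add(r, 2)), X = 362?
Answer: Rational(-72, 181) ≈ -0.39779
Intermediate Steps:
Function('q')(o, r) = Mul(-3, r, Add(2, r)) (Function('q')(o, r) = Mul(-3, Mul(r, Add(r, 2))) = Mul(-3, Mul(r, Add(2, r))) = Mul(-3, r, Add(2, r)))
Function('g')(k) = Mul(362, Pow(k, -1))
Pow(Function('g')(Function('q')(-9, Add(-3, 9))), -1) = Pow(Mul(362, Pow(Mul(-3, Add(-3, 9), Add(2, Add(-3, 9))), -1)), -1) = Pow(Mul(362, Pow(Mul(-3, 6, Add(2, 6)), -1)), -1) = Pow(Mul(362, Pow(Mul(-3, 6, 8), -1)), -1) = Pow(Mul(362, Pow(-144, -1)), -1) = Pow(Mul(362, Rational(-1, 144)), -1) = Pow(Rational(-181, 72), -1) = Rational(-72, 181)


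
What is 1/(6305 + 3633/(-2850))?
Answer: 950/5988539 ≈ 0.00015864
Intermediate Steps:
1/(6305 + 3633/(-2850)) = 1/(6305 + 3633*(-1/2850)) = 1/(6305 - 1211/950) = 1/(5988539/950) = 950/5988539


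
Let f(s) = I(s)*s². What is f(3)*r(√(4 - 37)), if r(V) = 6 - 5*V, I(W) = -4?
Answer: -216 + 180*I*√33 ≈ -216.0 + 1034.0*I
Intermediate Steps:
f(s) = -4*s²
f(3)*r(√(4 - 37)) = (-4*3²)*(6 - 5*√(4 - 37)) = (-4*9)*(6 - 5*I*√33) = -36*(6 - 5*I*√33) = -216 + 180*I*√33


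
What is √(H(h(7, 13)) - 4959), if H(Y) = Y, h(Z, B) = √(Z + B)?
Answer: √(-4959 + 2*√5) ≈ 70.388*I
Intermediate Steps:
h(Z, B) = √(B + Z)
√(H(h(7, 13)) - 4959) = √(√(13 + 7) - 4959) = √(√20 - 4959) = √(2*√5 - 4959) = √(-4959 + 2*√5)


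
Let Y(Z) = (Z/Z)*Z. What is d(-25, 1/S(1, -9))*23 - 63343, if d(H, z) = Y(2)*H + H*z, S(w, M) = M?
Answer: -579862/9 ≈ -64429.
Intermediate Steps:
Y(Z) = Z (Y(Z) = 1*Z = Z)
d(H, z) = 2*H + H*z
d(-25, 1/S(1, -9))*23 - 63343 = -25*(2 + 1/(-9))*23 - 63343 = -25*(2 - ⅑)*23 - 63343 = -25*17/9*23 - 63343 = -425/9*23 - 63343 = -9775/9 - 63343 = -579862/9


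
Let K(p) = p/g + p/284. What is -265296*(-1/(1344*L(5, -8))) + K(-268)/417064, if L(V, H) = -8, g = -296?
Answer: -756941394871/30677559584 ≈ -24.674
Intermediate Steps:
K(p) = 3*p/21016 (K(p) = p/(-296) + p/284 = p*(-1/296) + p*(1/284) = -p/296 + p/284 = 3*p/21016)
-265296*(-1/(1344*L(5, -8))) + K(-268)/417064 = -265296/((56*(-24))*(-8)) + ((3/21016)*(-268))/417064 = -265296/((-1344*(-8))) - 201/5254*1/417064 = -265296/10752 - 201/2191254256 = -265296*1/10752 - 201/2191254256 = -5527/224 - 201/2191254256 = -756941394871/30677559584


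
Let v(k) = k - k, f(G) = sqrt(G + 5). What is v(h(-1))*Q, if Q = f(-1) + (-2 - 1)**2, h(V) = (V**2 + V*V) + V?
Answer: 0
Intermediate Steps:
f(G) = sqrt(5 + G)
h(V) = V + 2*V**2 (h(V) = (V**2 + V**2) + V = 2*V**2 + V = V + 2*V**2)
v(k) = 0
Q = 11 (Q = sqrt(5 - 1) + (-2 - 1)**2 = sqrt(4) + (-3)**2 = 2 + 9 = 11)
v(h(-1))*Q = 0*11 = 0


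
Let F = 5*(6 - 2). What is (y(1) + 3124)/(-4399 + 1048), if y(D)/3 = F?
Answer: -3184/3351 ≈ -0.95016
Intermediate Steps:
F = 20 (F = 5*4 = 20)
y(D) = 60 (y(D) = 3*20 = 60)
(y(1) + 3124)/(-4399 + 1048) = (60 + 3124)/(-4399 + 1048) = 3184/(-3351) = 3184*(-1/3351) = -3184/3351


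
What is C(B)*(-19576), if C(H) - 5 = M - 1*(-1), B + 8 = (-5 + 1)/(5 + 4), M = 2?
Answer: -156608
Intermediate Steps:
B = -76/9 (B = -8 + (-5 + 1)/(5 + 4) = -8 - 4/9 = -76/9 ≈ -8.4444)
C(H) = 8 (C(H) = 5 + (2 - 1*(-1)) = 5 + (2 + 1) = 5 + 3 = 8)
C(B)*(-19576) = 8*(-19576) = -156608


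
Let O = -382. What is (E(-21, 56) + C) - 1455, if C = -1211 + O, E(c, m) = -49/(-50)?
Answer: -152351/50 ≈ -3047.0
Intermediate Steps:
E(c, m) = 49/50 (E(c, m) = -49*(-1/50) = 49/50)
C = -1593 (C = -1211 - 382 = -1593)
(E(-21, 56) + C) - 1455 = (49/50 - 1593) - 1455 = -79601/50 - 1455 = -152351/50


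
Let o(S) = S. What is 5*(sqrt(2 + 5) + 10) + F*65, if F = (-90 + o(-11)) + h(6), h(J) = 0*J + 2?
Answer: -6385 + 5*sqrt(7) ≈ -6371.8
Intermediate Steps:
h(J) = 2 (h(J) = 0 + 2 = 2)
F = -99 (F = (-90 - 11) + 2 = -101 + 2 = -99)
5*(sqrt(2 + 5) + 10) + F*65 = 5*(sqrt(2 + 5) + 10) - 99*65 = 5*(sqrt(7) + 10) - 6435 = 5*(10 + sqrt(7)) - 6435 = (50 + 5*sqrt(7)) - 6435 = -6385 + 5*sqrt(7)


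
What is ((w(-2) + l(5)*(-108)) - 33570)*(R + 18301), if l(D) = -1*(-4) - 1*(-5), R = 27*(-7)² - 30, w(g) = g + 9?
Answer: -676678790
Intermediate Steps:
w(g) = 9 + g
R = 1293 (R = 27*49 - 30 = 1323 - 30 = 1293)
l(D) = 9 (l(D) = 4 + 5 = 9)
((w(-2) + l(5)*(-108)) - 33570)*(R + 18301) = (((9 - 2) + 9*(-108)) - 33570)*(1293 + 18301) = ((7 - 972) - 33570)*19594 = (-965 - 33570)*19594 = -34535*19594 = -676678790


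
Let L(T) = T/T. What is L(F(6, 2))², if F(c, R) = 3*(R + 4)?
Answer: 1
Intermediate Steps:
F(c, R) = 12 + 3*R (F(c, R) = 3*(4 + R) = 12 + 3*R)
L(T) = 1
L(F(6, 2))² = 1² = 1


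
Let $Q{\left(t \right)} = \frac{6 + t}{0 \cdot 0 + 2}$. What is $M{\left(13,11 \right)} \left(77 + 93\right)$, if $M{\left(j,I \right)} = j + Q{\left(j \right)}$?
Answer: $3825$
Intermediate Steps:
$Q{\left(t \right)} = 3 + \frac{t}{2}$ ($Q{\left(t \right)} = \frac{6 + t}{0 + 2} = \frac{6 + t}{2} = \left(6 + t\right) \frac{1}{2} = 3 + \frac{t}{2}$)
$M{\left(j,I \right)} = 3 + \frac{3 j}{2}$ ($M{\left(j,I \right)} = j + \left(3 + \frac{j}{2}\right) = 3 + \frac{3 j}{2}$)
$M{\left(13,11 \right)} \left(77 + 93\right) = \left(3 + \frac{3}{2} \cdot 13\right) \left(77 + 93\right) = \left(3 + \frac{39}{2}\right) 170 = \frac{45}{2} \cdot 170 = 3825$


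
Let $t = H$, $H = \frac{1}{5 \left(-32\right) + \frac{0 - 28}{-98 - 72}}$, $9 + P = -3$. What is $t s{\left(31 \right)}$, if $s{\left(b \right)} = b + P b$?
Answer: $\frac{28985}{13586} \approx 2.1334$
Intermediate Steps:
$P = -12$ ($P = -9 - 3 = -12$)
$s{\left(b \right)} = - 11 b$ ($s{\left(b \right)} = b - 12 b = - 11 b$)
$H = - \frac{85}{13586}$ ($H = \frac{1}{-160 - \frac{28}{-170}} = \frac{1}{-160 - - \frac{14}{85}} = \frac{1}{-160 + \frac{14}{85}} = \frac{1}{- \frac{13586}{85}} = - \frac{85}{13586} \approx -0.0062564$)
$t = - \frac{85}{13586} \approx -0.0062564$
$t s{\left(31 \right)} = - \frac{85 \left(\left(-11\right) 31\right)}{13586} = \left(- \frac{85}{13586}\right) \left(-341\right) = \frac{28985}{13586}$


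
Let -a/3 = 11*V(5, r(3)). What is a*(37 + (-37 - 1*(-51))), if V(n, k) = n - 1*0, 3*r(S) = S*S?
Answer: -8415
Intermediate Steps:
r(S) = S²/3 (r(S) = (S*S)/3 = S²/3)
V(n, k) = n (V(n, k) = n + 0 = n)
a = -165 (a = -33*5 = -3*55 = -165)
a*(37 + (-37 - 1*(-51))) = -165*(37 + (-37 - 1*(-51))) = -165*(37 + (-37 + 51)) = -165*(37 + 14) = -165*51 = -8415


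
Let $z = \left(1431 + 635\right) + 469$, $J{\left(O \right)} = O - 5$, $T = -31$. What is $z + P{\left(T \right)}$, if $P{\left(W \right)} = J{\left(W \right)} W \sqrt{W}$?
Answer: $2535 + 1116 i \sqrt{31} \approx 2535.0 + 6213.6 i$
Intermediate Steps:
$J{\left(O \right)} = -5 + O$ ($J{\left(O \right)} = O - 5 = -5 + O$)
$z = 2535$ ($z = 2066 + 469 = 2535$)
$P{\left(W \right)} = W^{\frac{3}{2}} \left(-5 + W\right)$ ($P{\left(W \right)} = \left(-5 + W\right) W \sqrt{W} = W \left(-5 + W\right) \sqrt{W} = W^{\frac{3}{2}} \left(-5 + W\right)$)
$z + P{\left(T \right)} = 2535 + \left(-31\right)^{\frac{3}{2}} \left(-5 - 31\right) = 2535 + - 31 i \sqrt{31} \left(-36\right) = 2535 + 1116 i \sqrt{31}$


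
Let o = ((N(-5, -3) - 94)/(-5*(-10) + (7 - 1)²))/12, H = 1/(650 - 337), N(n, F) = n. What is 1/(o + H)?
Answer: -107672/9985 ≈ -10.783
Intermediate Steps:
H = 1/313 ≈ 0.0031949
o = -33/344 (o = ((-5 - 94)/(-5*(-10) + (7 - 1)²))/12 = -99/(50 + 6²)*(1/12) = -99/(50 + 36)*(1/12) = -99/86*(1/12) = -99*1/86*(1/12) = -99/86*1/12 = -33/344 ≈ -0.095930)
1/(o + H) = 1/(-33/344 + 1/313) = 1/(-9985/107672) = -107672/9985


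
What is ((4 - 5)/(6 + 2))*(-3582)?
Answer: 1791/4 ≈ 447.75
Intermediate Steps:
((4 - 5)/(6 + 2))*(-3582) = -1/8*(-3582) = -1*⅛*(-3582) = -⅛*(-3582) = 1791/4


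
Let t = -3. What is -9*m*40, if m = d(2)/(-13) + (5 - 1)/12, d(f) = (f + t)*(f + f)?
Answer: -3000/13 ≈ -230.77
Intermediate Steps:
d(f) = 2*f*(-3 + f) (d(f) = (f - 3)*(f + f) = (-3 + f)*(2*f) = 2*f*(-3 + f))
m = 25/39 (m = (2*2*(-3 + 2))/(-13) + (5 - 1)/12 = (2*2*(-1))*(-1/13) + 4*(1/12) = -4*(-1/13) + 1/3 = 4/13 + 1/3 = 25/39 ≈ 0.64103)
-9*m*40 = -9*25/39*40 = -75/13*40 = -3000/13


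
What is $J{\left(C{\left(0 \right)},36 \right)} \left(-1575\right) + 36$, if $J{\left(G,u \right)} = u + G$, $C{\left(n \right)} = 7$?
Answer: $-67689$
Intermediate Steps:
$J{\left(G,u \right)} = G + u$
$J{\left(C{\left(0 \right)},36 \right)} \left(-1575\right) + 36 = \left(7 + 36\right) \left(-1575\right) + 36 = 43 \left(-1575\right) + 36 = -67725 + 36 = -67689$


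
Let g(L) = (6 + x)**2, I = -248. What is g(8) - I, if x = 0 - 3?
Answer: 257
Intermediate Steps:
x = -3
g(L) = 9 (g(L) = (6 - 3)**2 = 3**2 = 9)
g(8) - I = 9 - 1*(-248) = 9 + 248 = 257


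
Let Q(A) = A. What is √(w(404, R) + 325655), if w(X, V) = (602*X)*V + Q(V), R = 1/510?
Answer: √84826902090/510 ≈ 571.08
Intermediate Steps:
R = 1/510 ≈ 0.0019608
w(X, V) = V + 602*V*X (w(X, V) = (602*X)*V + V = 602*V*X + V = V + 602*V*X)
√(w(404, R) + 325655) = √((1 + 602*404)/510 + 325655) = √((1 + 243208)/510 + 325655) = √((1/510)*243209 + 325655) = √(243209/510 + 325655) = √(166327259/510) = √84826902090/510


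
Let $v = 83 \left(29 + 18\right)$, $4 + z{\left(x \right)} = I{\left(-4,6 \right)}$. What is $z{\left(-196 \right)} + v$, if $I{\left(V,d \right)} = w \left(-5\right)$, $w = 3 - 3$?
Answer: $3897$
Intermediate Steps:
$w = 0$
$I{\left(V,d \right)} = 0$ ($I{\left(V,d \right)} = 0 \left(-5\right) = 0$)
$z{\left(x \right)} = -4$ ($z{\left(x \right)} = -4 + 0 = -4$)
$v = 3901$ ($v = 83 \cdot 47 = 3901$)
$z{\left(-196 \right)} + v = -4 + 3901 = 3897$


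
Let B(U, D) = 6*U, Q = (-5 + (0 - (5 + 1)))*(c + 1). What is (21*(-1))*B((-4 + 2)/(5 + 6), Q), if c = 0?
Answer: 252/11 ≈ 22.909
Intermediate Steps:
Q = -11 (Q = (-5 + (0 - (5 + 1)))*(0 + 1) = (-5 + (0 - 1*6))*1 = (-5 + (0 - 6))*1 = (-5 - 6)*1 = -11*1 = -11)
(21*(-1))*B((-4 + 2)/(5 + 6), Q) = (21*(-1))*(6*((-4 + 2)/(5 + 6))) = -126*(-2/11) = -126*(-2*1/11) = -126*(-2)/11 = -21*(-12/11) = 252/11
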